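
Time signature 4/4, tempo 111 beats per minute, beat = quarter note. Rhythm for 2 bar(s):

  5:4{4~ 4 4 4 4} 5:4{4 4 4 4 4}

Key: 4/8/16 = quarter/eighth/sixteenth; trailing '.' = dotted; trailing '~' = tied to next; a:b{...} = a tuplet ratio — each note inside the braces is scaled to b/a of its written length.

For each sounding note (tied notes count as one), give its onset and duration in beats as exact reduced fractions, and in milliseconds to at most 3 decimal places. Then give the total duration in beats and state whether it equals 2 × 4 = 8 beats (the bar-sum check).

1) 0.0ms=0b +864.865ms=8/5b
2) 864.865ms=8/5b +432.432ms=4/5b
3) 1297.297ms=12/5b +432.432ms=4/5b
4) 1729.73ms=16/5b +432.432ms=4/5b
5) 2162.162ms=4b +432.432ms=4/5b
6) 2594.595ms=24/5b +432.432ms=4/5b
7) 3027.027ms=28/5b +432.432ms=4/5b
8) 3459.459ms=32/5b +432.432ms=4/5b
9) 3891.892ms=36/5b +432.432ms=4/5b
Σ=8b of 8 (111bpm 4/4) — PASS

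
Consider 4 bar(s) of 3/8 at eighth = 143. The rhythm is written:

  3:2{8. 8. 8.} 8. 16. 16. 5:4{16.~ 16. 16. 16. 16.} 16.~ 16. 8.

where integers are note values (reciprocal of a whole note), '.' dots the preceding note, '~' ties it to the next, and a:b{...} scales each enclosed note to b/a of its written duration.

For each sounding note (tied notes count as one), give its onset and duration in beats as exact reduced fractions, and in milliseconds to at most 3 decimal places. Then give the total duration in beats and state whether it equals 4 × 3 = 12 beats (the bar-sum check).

1) 0.0ms=0b +419.58ms=1b
2) 419.58ms=1b +419.58ms=1b
3) 839.161ms=2b +419.58ms=1b
4) 1258.741ms=3b +629.371ms=3/2b
5) 1888.112ms=9/2b +314.685ms=3/4b
6) 2202.797ms=21/4b +314.685ms=3/4b
7) 2517.483ms=6b +503.497ms=6/5b
8) 3020.979ms=36/5b +251.748ms=3/5b
9) 3272.727ms=39/5b +251.748ms=3/5b
10) 3524.476ms=42/5b +251.748ms=3/5b
11) 3776.224ms=9b +629.371ms=3/2b
12) 4405.594ms=21/2b +629.371ms=3/2b
Σ=12b of 12 (143bpm 3/8) — PASS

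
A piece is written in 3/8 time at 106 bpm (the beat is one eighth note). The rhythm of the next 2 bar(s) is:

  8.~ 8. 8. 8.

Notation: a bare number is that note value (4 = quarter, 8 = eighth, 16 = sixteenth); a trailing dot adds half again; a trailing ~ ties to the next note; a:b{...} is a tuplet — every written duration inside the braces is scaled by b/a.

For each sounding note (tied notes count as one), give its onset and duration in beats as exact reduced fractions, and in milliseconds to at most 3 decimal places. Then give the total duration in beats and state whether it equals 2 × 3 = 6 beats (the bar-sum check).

1) 0.0ms=0b +1698.113ms=3b
2) 1698.113ms=3b +849.057ms=3/2b
3) 2547.17ms=9/2b +849.057ms=3/2b
Σ=6b of 6 (106bpm 3/8) — PASS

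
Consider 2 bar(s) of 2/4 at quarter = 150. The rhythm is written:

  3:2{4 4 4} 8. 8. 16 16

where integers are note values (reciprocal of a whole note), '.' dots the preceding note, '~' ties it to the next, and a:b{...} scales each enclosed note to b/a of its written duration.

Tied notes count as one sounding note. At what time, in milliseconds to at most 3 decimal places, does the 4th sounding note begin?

1. 0.0ms @ 0 + 266.667ms (2/3)
2. 266.667ms @ 2/3 + 266.667ms (2/3)
3. 533.333ms @ 4/3 + 266.667ms (2/3)
4. 800.0ms @ 2 + 300.0ms (3/4)
5. 1100.0ms @ 11/4 + 300.0ms (3/4)
6. 1400.0ms @ 7/2 + 100.0ms (1/4)
7. 1500.0ms @ 15/4 + 100.0ms (1/4)

note 4 onset = 2b = 800.0ms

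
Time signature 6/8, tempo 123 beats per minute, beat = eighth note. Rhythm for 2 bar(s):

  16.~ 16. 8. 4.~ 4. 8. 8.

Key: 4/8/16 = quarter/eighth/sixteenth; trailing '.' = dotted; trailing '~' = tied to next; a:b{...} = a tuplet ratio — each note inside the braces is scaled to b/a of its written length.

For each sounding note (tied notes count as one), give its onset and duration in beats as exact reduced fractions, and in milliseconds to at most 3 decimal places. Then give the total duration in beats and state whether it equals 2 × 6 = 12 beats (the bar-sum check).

1) 0.0ms=0b +731.707ms=3/2b
2) 731.707ms=3/2b +731.707ms=3/2b
3) 1463.415ms=3b +2926.829ms=6b
4) 4390.244ms=9b +731.707ms=3/2b
5) 5121.951ms=21/2b +731.707ms=3/2b
Σ=12b of 12 (123bpm 6/8) — PASS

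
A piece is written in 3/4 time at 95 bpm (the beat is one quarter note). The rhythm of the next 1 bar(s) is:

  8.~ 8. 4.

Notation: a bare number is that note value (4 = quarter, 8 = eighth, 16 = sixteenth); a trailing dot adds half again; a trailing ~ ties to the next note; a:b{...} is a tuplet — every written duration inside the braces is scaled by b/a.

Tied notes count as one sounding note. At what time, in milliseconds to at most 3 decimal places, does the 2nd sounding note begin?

note 2 onset = 3/2b = 947.368ms

1. 0.0ms @ 0 + 947.368ms (3/2)
2. 947.368ms @ 3/2 + 947.368ms (3/2)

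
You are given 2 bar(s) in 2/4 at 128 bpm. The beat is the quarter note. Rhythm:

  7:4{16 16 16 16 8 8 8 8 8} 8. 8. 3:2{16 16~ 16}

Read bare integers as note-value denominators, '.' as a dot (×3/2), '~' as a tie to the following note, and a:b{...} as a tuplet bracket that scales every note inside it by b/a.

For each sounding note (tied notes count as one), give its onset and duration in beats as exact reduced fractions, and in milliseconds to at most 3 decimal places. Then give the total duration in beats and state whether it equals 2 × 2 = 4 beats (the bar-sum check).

1) 0.0ms=0b +66.964ms=1/7b
2) 66.964ms=1/7b +66.964ms=1/7b
3) 133.929ms=2/7b +66.964ms=1/7b
4) 200.893ms=3/7b +66.964ms=1/7b
5) 267.857ms=4/7b +133.929ms=2/7b
6) 401.786ms=6/7b +133.929ms=2/7b
7) 535.714ms=8/7b +133.929ms=2/7b
8) 669.643ms=10/7b +133.929ms=2/7b
9) 803.571ms=12/7b +133.929ms=2/7b
10) 937.5ms=2b +351.562ms=3/4b
11) 1289.062ms=11/4b +351.562ms=3/4b
12) 1640.625ms=7/2b +78.125ms=1/6b
13) 1718.75ms=11/3b +156.25ms=1/3b
Σ=4b of 4 (128bpm 2/4) — PASS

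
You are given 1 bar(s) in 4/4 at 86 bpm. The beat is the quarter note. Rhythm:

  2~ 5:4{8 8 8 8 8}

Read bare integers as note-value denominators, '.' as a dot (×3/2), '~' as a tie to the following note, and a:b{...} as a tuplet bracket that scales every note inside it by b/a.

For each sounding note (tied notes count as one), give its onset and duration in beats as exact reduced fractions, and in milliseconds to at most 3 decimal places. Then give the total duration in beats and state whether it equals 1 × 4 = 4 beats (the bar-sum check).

1) 0.0ms=0b +1674.419ms=12/5b
2) 1674.419ms=12/5b +279.07ms=2/5b
3) 1953.488ms=14/5b +279.07ms=2/5b
4) 2232.558ms=16/5b +279.07ms=2/5b
5) 2511.628ms=18/5b +279.07ms=2/5b
Σ=4b of 4 (86bpm 4/4) — PASS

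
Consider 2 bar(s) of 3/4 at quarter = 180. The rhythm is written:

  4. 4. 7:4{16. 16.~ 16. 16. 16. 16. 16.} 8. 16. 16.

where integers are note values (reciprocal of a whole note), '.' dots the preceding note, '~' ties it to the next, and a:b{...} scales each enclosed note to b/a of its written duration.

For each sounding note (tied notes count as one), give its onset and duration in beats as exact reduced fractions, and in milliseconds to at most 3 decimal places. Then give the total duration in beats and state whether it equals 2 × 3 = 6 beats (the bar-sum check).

1) 0.0ms=0b +500.0ms=3/2b
2) 500.0ms=3/2b +500.0ms=3/2b
3) 1000.0ms=3b +71.429ms=3/14b
4) 1071.429ms=45/14b +142.857ms=3/7b
5) 1214.286ms=51/14b +71.429ms=3/14b
6) 1285.714ms=27/7b +71.429ms=3/14b
7) 1357.143ms=57/14b +71.429ms=3/14b
8) 1428.571ms=30/7b +71.429ms=3/14b
9) 1500.0ms=9/2b +250.0ms=3/4b
10) 1750.0ms=21/4b +125.0ms=3/8b
11) 1875.0ms=45/8b +125.0ms=3/8b
Σ=6b of 6 (180bpm 3/4) — PASS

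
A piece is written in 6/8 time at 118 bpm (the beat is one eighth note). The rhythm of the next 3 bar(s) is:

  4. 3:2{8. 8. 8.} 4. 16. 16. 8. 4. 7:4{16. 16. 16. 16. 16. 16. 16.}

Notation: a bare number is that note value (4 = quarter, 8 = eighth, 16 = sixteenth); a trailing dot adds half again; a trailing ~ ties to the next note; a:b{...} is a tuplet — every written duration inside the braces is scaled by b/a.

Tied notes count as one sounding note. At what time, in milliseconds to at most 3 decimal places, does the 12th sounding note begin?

1. 0.0ms @ 0 + 1525.424ms (3)
2. 1525.424ms @ 3 + 508.475ms (1)
3. 2033.898ms @ 4 + 508.475ms (1)
4. 2542.373ms @ 5 + 508.475ms (1)
5. 3050.847ms @ 6 + 1525.424ms (3)
6. 4576.271ms @ 9 + 381.356ms (3/4)
7. 4957.627ms @ 39/4 + 381.356ms (3/4)
8. 5338.983ms @ 21/2 + 762.712ms (3/2)
9. 6101.695ms @ 12 + 1525.424ms (3)
10. 7627.119ms @ 15 + 217.918ms (3/7)
11. 7845.036ms @ 108/7 + 217.918ms (3/7)
12. 8062.954ms @ 111/7 + 217.918ms (3/7)
13. 8280.872ms @ 114/7 + 217.918ms (3/7)
14. 8498.789ms @ 117/7 + 217.918ms (3/7)
15. 8716.707ms @ 120/7 + 217.918ms (3/7)
16. 8934.625ms @ 123/7 + 217.918ms (3/7)

note 12 onset = 111/7b = 8062.954ms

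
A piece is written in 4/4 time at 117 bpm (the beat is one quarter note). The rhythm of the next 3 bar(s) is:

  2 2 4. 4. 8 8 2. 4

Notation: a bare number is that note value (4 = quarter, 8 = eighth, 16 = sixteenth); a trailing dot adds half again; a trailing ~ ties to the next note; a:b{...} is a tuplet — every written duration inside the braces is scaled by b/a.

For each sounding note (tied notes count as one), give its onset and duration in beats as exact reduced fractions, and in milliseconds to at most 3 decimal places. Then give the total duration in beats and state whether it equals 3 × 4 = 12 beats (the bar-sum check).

1) 0.0ms=0b +1025.641ms=2b
2) 1025.641ms=2b +1025.641ms=2b
3) 2051.282ms=4b +769.231ms=3/2b
4) 2820.513ms=11/2b +769.231ms=3/2b
5) 3589.744ms=7b +256.41ms=1/2b
6) 3846.154ms=15/2b +256.41ms=1/2b
7) 4102.564ms=8b +1538.462ms=3b
8) 5641.026ms=11b +512.821ms=1b
Σ=12b of 12 (117bpm 4/4) — PASS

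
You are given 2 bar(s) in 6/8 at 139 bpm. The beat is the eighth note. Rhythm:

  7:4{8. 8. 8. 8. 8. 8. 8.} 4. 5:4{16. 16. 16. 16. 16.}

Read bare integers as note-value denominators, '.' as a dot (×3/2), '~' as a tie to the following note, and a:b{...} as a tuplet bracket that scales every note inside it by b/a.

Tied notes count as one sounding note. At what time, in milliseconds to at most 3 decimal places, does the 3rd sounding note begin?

1. 0.0ms @ 0 + 369.99ms (6/7)
2. 369.99ms @ 6/7 + 369.99ms (6/7)
3. 739.979ms @ 12/7 + 369.99ms (6/7)
4. 1109.969ms @ 18/7 + 369.99ms (6/7)
5. 1479.959ms @ 24/7 + 369.99ms (6/7)
6. 1849.949ms @ 30/7 + 369.99ms (6/7)
7. 2219.938ms @ 36/7 + 369.99ms (6/7)
8. 2589.928ms @ 6 + 1294.964ms (3)
9. 3884.892ms @ 9 + 258.993ms (3/5)
10. 4143.885ms @ 48/5 + 258.993ms (3/5)
11. 4402.878ms @ 51/5 + 258.993ms (3/5)
12. 4661.871ms @ 54/5 + 258.993ms (3/5)
13. 4920.863ms @ 57/5 + 258.993ms (3/5)

note 3 onset = 12/7b = 739.979ms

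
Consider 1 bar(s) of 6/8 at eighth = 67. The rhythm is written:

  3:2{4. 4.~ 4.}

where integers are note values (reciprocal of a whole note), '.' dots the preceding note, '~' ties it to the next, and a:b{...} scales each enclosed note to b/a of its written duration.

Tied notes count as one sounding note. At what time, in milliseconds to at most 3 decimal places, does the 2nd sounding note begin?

note 2 onset = 2b = 1791.045ms

1. 0.0ms @ 0 + 1791.045ms (2)
2. 1791.045ms @ 2 + 3582.09ms (4)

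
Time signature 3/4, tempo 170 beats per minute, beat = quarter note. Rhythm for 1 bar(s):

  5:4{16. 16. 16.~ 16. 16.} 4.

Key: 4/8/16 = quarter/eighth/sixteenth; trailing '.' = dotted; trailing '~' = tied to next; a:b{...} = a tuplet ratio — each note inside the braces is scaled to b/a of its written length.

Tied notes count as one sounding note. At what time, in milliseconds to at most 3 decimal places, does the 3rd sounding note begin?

note 3 onset = 3/5b = 211.765ms

1. 0.0ms @ 0 + 105.882ms (3/10)
2. 105.882ms @ 3/10 + 105.882ms (3/10)
3. 211.765ms @ 3/5 + 211.765ms (3/5)
4. 423.529ms @ 6/5 + 105.882ms (3/10)
5. 529.412ms @ 3/2 + 529.412ms (3/2)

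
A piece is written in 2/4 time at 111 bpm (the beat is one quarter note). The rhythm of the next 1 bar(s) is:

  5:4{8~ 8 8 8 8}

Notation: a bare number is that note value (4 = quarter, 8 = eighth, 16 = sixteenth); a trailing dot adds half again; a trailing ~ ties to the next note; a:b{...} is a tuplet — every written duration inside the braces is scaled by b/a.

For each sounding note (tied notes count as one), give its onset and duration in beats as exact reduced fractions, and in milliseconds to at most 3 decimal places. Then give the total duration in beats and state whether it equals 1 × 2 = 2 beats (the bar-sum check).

1) 0.0ms=0b +432.432ms=4/5b
2) 432.432ms=4/5b +216.216ms=2/5b
3) 648.649ms=6/5b +216.216ms=2/5b
4) 864.865ms=8/5b +216.216ms=2/5b
Σ=2b of 2 (111bpm 2/4) — PASS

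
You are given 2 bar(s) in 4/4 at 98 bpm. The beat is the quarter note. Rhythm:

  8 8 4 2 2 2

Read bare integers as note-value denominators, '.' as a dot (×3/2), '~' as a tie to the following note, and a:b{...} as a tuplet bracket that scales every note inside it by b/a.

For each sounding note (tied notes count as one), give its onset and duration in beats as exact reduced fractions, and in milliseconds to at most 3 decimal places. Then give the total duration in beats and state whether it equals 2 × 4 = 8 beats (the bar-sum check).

1) 0.0ms=0b +306.122ms=1/2b
2) 306.122ms=1/2b +306.122ms=1/2b
3) 612.245ms=1b +612.245ms=1b
4) 1224.49ms=2b +1224.49ms=2b
5) 2448.98ms=4b +1224.49ms=2b
6) 3673.469ms=6b +1224.49ms=2b
Σ=8b of 8 (98bpm 4/4) — PASS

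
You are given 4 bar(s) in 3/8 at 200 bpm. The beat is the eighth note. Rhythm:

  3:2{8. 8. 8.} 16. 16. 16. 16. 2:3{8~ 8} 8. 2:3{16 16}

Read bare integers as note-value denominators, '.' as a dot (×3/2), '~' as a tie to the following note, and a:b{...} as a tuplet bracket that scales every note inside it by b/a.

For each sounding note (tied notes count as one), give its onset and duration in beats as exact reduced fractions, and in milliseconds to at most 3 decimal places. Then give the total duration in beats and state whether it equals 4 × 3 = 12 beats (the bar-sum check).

1) 0.0ms=0b +300.0ms=1b
2) 300.0ms=1b +300.0ms=1b
3) 600.0ms=2b +300.0ms=1b
4) 900.0ms=3b +225.0ms=3/4b
5) 1125.0ms=15/4b +225.0ms=3/4b
6) 1350.0ms=9/2b +225.0ms=3/4b
7) 1575.0ms=21/4b +225.0ms=3/4b
8) 1800.0ms=6b +900.0ms=3b
9) 2700.0ms=9b +450.0ms=3/2b
10) 3150.0ms=21/2b +225.0ms=3/4b
11) 3375.0ms=45/4b +225.0ms=3/4b
Σ=12b of 12 (200bpm 3/8) — PASS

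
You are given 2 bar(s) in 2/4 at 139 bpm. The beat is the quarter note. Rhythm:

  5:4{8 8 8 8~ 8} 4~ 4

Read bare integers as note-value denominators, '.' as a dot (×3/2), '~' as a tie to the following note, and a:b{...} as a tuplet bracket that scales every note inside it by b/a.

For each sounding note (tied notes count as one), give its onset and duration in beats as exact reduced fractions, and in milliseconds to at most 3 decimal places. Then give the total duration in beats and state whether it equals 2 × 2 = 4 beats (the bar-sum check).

1) 0.0ms=0b +172.662ms=2/5b
2) 172.662ms=2/5b +172.662ms=2/5b
3) 345.324ms=4/5b +172.662ms=2/5b
4) 517.986ms=6/5b +345.324ms=4/5b
5) 863.309ms=2b +863.309ms=2b
Σ=4b of 4 (139bpm 2/4) — PASS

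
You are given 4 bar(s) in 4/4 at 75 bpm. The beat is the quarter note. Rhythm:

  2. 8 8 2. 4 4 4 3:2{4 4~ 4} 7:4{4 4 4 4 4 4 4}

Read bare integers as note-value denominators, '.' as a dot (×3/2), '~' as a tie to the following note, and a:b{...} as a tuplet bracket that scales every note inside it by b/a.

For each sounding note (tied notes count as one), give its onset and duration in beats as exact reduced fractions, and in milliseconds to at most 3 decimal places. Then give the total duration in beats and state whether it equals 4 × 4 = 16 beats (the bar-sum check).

1) 0.0ms=0b +2400.0ms=3b
2) 2400.0ms=3b +400.0ms=1/2b
3) 2800.0ms=7/2b +400.0ms=1/2b
4) 3200.0ms=4b +2400.0ms=3b
5) 5600.0ms=7b +800.0ms=1b
6) 6400.0ms=8b +800.0ms=1b
7) 7200.0ms=9b +800.0ms=1b
8) 8000.0ms=10b +533.333ms=2/3b
9) 8533.333ms=32/3b +1066.667ms=4/3b
10) 9600.0ms=12b +457.143ms=4/7b
11) 10057.143ms=88/7b +457.143ms=4/7b
12) 10514.286ms=92/7b +457.143ms=4/7b
13) 10971.429ms=96/7b +457.143ms=4/7b
14) 11428.571ms=100/7b +457.143ms=4/7b
15) 11885.714ms=104/7b +457.143ms=4/7b
16) 12342.857ms=108/7b +457.143ms=4/7b
Σ=16b of 16 (75bpm 4/4) — PASS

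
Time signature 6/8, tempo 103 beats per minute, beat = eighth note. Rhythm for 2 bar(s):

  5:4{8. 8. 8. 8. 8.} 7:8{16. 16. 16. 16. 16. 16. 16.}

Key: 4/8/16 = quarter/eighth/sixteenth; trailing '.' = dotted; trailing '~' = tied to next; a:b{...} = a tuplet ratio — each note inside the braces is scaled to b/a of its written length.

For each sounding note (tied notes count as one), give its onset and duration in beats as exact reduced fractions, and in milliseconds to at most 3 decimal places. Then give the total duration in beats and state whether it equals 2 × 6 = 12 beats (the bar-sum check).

1) 0.0ms=0b +699.029ms=6/5b
2) 699.029ms=6/5b +699.029ms=6/5b
3) 1398.058ms=12/5b +699.029ms=6/5b
4) 2097.087ms=18/5b +699.029ms=6/5b
5) 2796.117ms=24/5b +699.029ms=6/5b
6) 3495.146ms=6b +499.307ms=6/7b
7) 3994.452ms=48/7b +499.307ms=6/7b
8) 4493.759ms=54/7b +499.307ms=6/7b
9) 4993.065ms=60/7b +499.307ms=6/7b
10) 5492.372ms=66/7b +499.307ms=6/7b
11) 5991.678ms=72/7b +499.307ms=6/7b
12) 6490.985ms=78/7b +499.307ms=6/7b
Σ=12b of 12 (103bpm 6/8) — PASS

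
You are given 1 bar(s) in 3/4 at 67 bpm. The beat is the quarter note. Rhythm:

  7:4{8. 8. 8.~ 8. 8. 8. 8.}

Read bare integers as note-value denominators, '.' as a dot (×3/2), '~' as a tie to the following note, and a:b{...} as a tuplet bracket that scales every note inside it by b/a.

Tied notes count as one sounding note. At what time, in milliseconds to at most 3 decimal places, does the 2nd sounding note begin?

1. 0.0ms @ 0 + 383.795ms (3/7)
2. 383.795ms @ 3/7 + 383.795ms (3/7)
3. 767.591ms @ 6/7 + 767.591ms (6/7)
4. 1535.181ms @ 12/7 + 383.795ms (3/7)
5. 1918.977ms @ 15/7 + 383.795ms (3/7)
6. 2302.772ms @ 18/7 + 383.795ms (3/7)

note 2 onset = 3/7b = 383.795ms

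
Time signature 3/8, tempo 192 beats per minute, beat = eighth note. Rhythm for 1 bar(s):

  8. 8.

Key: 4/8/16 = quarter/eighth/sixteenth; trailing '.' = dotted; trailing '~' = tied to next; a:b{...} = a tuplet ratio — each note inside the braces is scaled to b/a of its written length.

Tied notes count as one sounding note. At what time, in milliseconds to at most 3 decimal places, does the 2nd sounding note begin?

note 2 onset = 3/2b = 468.75ms

1. 0.0ms @ 0 + 468.75ms (3/2)
2. 468.75ms @ 3/2 + 468.75ms (3/2)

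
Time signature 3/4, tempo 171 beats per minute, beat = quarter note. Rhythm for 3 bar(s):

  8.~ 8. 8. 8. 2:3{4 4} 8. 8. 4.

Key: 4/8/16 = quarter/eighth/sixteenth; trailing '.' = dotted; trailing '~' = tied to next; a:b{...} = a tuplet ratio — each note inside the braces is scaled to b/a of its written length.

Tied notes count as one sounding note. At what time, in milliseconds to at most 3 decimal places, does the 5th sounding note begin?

note 5 onset = 9/2b = 1578.947ms

1. 0.0ms @ 0 + 526.316ms (3/2)
2. 526.316ms @ 3/2 + 263.158ms (3/4)
3. 789.474ms @ 9/4 + 263.158ms (3/4)
4. 1052.632ms @ 3 + 526.316ms (3/2)
5. 1578.947ms @ 9/2 + 526.316ms (3/2)
6. 2105.263ms @ 6 + 263.158ms (3/4)
7. 2368.421ms @ 27/4 + 263.158ms (3/4)
8. 2631.579ms @ 15/2 + 526.316ms (3/2)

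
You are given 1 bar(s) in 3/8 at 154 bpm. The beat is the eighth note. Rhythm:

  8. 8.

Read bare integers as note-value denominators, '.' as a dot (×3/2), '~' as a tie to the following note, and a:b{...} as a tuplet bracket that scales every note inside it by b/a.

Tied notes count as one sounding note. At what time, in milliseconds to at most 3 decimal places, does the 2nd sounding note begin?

1. 0.0ms @ 0 + 584.416ms (3/2)
2. 584.416ms @ 3/2 + 584.416ms (3/2)

note 2 onset = 3/2b = 584.416ms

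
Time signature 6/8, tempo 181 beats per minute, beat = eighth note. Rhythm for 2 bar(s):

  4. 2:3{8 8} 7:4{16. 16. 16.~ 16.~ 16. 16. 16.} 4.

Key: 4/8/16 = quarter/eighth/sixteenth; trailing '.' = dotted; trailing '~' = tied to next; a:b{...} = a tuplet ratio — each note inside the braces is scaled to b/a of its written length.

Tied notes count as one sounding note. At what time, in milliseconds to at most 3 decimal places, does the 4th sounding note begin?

1. 0.0ms @ 0 + 994.475ms (3)
2. 994.475ms @ 3 + 497.238ms (3/2)
3. 1491.713ms @ 9/2 + 497.238ms (3/2)
4. 1988.95ms @ 6 + 142.068ms (3/7)
5. 2131.018ms @ 45/7 + 142.068ms (3/7)
6. 2273.086ms @ 48/7 + 426.204ms (9/7)
7. 2699.29ms @ 57/7 + 142.068ms (3/7)
8. 2841.358ms @ 60/7 + 142.068ms (3/7)
9. 2983.425ms @ 9 + 994.475ms (3)

note 4 onset = 6b = 1988.95ms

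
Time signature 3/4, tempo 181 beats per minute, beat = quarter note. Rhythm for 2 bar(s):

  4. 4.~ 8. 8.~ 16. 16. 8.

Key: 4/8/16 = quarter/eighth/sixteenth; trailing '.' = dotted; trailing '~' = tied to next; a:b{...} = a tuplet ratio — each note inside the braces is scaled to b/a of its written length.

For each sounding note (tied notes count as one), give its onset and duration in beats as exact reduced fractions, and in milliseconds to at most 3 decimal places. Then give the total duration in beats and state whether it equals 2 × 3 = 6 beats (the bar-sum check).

1) 0.0ms=0b +497.238ms=3/2b
2) 497.238ms=3/2b +745.856ms=9/4b
3) 1243.094ms=15/4b +372.928ms=9/8b
4) 1616.022ms=39/8b +124.309ms=3/8b
5) 1740.331ms=21/4b +248.619ms=3/4b
Σ=6b of 6 (181bpm 3/4) — PASS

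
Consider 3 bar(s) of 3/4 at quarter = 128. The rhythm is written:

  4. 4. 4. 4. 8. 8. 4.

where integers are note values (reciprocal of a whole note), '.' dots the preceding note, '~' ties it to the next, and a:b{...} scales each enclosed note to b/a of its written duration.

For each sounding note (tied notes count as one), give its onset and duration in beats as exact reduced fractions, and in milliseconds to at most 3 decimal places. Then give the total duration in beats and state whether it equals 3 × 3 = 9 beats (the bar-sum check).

1) 0.0ms=0b +703.125ms=3/2b
2) 703.125ms=3/2b +703.125ms=3/2b
3) 1406.25ms=3b +703.125ms=3/2b
4) 2109.375ms=9/2b +703.125ms=3/2b
5) 2812.5ms=6b +351.562ms=3/4b
6) 3164.062ms=27/4b +351.562ms=3/4b
7) 3515.625ms=15/2b +703.125ms=3/2b
Σ=9b of 9 (128bpm 3/4) — PASS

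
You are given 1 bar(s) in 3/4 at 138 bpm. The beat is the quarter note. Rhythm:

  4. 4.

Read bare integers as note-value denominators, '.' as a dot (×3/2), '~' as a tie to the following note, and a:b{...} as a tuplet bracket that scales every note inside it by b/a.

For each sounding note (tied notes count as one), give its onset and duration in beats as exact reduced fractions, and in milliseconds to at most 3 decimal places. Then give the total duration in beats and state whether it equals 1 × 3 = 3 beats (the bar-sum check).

1) 0.0ms=0b +652.174ms=3/2b
2) 652.174ms=3/2b +652.174ms=3/2b
Σ=3b of 3 (138bpm 3/4) — PASS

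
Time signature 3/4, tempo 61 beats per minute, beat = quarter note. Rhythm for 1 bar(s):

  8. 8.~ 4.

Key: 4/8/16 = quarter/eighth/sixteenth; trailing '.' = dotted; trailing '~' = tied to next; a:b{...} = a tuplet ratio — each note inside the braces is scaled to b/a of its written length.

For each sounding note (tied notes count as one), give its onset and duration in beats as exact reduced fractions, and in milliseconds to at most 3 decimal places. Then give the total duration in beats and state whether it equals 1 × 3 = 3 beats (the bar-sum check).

1) 0.0ms=0b +737.705ms=3/4b
2) 737.705ms=3/4b +2213.115ms=9/4b
Σ=3b of 3 (61bpm 3/4) — PASS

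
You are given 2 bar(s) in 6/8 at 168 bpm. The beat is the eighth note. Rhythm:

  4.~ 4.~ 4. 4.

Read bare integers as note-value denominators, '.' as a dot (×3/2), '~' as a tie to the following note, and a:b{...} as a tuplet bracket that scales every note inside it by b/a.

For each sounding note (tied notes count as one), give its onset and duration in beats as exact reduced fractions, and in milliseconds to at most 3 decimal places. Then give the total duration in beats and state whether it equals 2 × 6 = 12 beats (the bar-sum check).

1) 0.0ms=0b +3214.286ms=9b
2) 3214.286ms=9b +1071.429ms=3b
Σ=12b of 12 (168bpm 6/8) — PASS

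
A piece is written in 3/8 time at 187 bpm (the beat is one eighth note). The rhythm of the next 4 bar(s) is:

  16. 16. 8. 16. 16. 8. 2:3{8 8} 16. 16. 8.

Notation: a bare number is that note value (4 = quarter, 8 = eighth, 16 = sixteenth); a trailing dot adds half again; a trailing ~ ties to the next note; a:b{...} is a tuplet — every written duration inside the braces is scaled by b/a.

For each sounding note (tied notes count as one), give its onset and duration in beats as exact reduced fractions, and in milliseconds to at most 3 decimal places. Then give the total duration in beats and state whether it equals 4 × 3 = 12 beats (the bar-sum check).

1) 0.0ms=0b +240.642ms=3/4b
2) 240.642ms=3/4b +240.642ms=3/4b
3) 481.283ms=3/2b +481.283ms=3/2b
4) 962.567ms=3b +240.642ms=3/4b
5) 1203.209ms=15/4b +240.642ms=3/4b
6) 1443.85ms=9/2b +481.283ms=3/2b
7) 1925.134ms=6b +481.283ms=3/2b
8) 2406.417ms=15/2b +481.283ms=3/2b
9) 2887.701ms=9b +240.642ms=3/4b
10) 3128.342ms=39/4b +240.642ms=3/4b
11) 3368.984ms=21/2b +481.283ms=3/2b
Σ=12b of 12 (187bpm 3/8) — PASS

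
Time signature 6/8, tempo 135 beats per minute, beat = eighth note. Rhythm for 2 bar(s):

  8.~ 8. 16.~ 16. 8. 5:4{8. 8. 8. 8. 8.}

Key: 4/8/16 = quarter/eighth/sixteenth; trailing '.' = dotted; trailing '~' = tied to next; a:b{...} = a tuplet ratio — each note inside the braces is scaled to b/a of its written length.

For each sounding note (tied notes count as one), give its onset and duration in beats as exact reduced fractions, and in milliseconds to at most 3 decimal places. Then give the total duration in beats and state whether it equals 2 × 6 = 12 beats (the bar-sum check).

1) 0.0ms=0b +1333.333ms=3b
2) 1333.333ms=3b +666.667ms=3/2b
3) 2000.0ms=9/2b +666.667ms=3/2b
4) 2666.667ms=6b +533.333ms=6/5b
5) 3200.0ms=36/5b +533.333ms=6/5b
6) 3733.333ms=42/5b +533.333ms=6/5b
7) 4266.667ms=48/5b +533.333ms=6/5b
8) 4800.0ms=54/5b +533.333ms=6/5b
Σ=12b of 12 (135bpm 6/8) — PASS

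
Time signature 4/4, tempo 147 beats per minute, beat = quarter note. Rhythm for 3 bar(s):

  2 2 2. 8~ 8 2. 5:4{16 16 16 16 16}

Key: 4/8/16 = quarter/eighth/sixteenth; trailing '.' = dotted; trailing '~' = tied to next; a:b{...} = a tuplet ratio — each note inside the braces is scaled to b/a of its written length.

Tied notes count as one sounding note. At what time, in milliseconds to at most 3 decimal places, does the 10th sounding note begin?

1. 0.0ms @ 0 + 816.327ms (2)
2. 816.327ms @ 2 + 816.327ms (2)
3. 1632.653ms @ 4 + 1224.49ms (3)
4. 2857.143ms @ 7 + 408.163ms (1)
5. 3265.306ms @ 8 + 1224.49ms (3)
6. 4489.796ms @ 11 + 81.633ms (1/5)
7. 4571.429ms @ 56/5 + 81.633ms (1/5)
8. 4653.061ms @ 57/5 + 81.633ms (1/5)
9. 4734.694ms @ 58/5 + 81.633ms (1/5)
10. 4816.327ms @ 59/5 + 81.633ms (1/5)

note 10 onset = 59/5b = 4816.327ms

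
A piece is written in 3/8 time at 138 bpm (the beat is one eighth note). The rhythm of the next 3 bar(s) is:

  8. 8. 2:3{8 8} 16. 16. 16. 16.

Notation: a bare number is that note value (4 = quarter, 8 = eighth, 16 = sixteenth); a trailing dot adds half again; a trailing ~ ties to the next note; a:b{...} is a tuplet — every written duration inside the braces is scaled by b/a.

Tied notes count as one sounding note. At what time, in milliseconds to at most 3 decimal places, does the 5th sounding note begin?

note 5 onset = 6b = 2608.696ms

1. 0.0ms @ 0 + 652.174ms (3/2)
2. 652.174ms @ 3/2 + 652.174ms (3/2)
3. 1304.348ms @ 3 + 652.174ms (3/2)
4. 1956.522ms @ 9/2 + 652.174ms (3/2)
5. 2608.696ms @ 6 + 326.087ms (3/4)
6. 2934.783ms @ 27/4 + 326.087ms (3/4)
7. 3260.87ms @ 15/2 + 326.087ms (3/4)
8. 3586.957ms @ 33/4 + 326.087ms (3/4)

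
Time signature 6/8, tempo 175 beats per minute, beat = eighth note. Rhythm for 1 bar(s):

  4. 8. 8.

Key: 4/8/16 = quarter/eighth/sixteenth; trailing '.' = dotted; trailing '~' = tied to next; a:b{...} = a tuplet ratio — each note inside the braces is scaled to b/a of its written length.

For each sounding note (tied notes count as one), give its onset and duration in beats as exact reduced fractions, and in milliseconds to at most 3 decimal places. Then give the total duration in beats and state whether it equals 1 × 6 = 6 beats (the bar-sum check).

1) 0.0ms=0b +1028.571ms=3b
2) 1028.571ms=3b +514.286ms=3/2b
3) 1542.857ms=9/2b +514.286ms=3/2b
Σ=6b of 6 (175bpm 6/8) — PASS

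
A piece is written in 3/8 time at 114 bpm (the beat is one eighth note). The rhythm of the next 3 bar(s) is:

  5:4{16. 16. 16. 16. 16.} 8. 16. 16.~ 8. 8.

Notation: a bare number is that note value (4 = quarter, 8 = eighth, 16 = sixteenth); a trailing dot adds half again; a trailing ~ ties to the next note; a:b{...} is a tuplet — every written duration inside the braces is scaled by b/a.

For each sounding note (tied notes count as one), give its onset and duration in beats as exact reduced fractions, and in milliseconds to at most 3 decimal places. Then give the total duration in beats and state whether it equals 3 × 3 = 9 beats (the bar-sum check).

1) 0.0ms=0b +315.789ms=3/5b
2) 315.789ms=3/5b +315.789ms=3/5b
3) 631.579ms=6/5b +315.789ms=3/5b
4) 947.368ms=9/5b +315.789ms=3/5b
5) 1263.158ms=12/5b +315.789ms=3/5b
6) 1578.947ms=3b +789.474ms=3/2b
7) 2368.421ms=9/2b +394.737ms=3/4b
8) 2763.158ms=21/4b +1184.211ms=9/4b
9) 3947.368ms=15/2b +789.474ms=3/2b
Σ=9b of 9 (114bpm 3/8) — PASS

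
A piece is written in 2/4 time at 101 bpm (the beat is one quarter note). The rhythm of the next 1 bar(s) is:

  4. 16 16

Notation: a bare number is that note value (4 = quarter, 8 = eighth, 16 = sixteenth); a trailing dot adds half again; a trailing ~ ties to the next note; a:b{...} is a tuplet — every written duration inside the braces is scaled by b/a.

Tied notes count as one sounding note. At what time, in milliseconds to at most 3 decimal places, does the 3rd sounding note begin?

note 3 onset = 7/4b = 1039.604ms

1. 0.0ms @ 0 + 891.089ms (3/2)
2. 891.089ms @ 3/2 + 148.515ms (1/4)
3. 1039.604ms @ 7/4 + 148.515ms (1/4)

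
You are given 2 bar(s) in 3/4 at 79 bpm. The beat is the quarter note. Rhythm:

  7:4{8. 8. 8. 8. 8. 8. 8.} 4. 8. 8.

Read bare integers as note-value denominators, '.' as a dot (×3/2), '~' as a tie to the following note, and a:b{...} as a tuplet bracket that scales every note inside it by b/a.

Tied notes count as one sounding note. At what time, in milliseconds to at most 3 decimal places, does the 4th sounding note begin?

note 4 onset = 9/7b = 976.492ms

1. 0.0ms @ 0 + 325.497ms (3/7)
2. 325.497ms @ 3/7 + 325.497ms (3/7)
3. 650.995ms @ 6/7 + 325.497ms (3/7)
4. 976.492ms @ 9/7 + 325.497ms (3/7)
5. 1301.989ms @ 12/7 + 325.497ms (3/7)
6. 1627.486ms @ 15/7 + 325.497ms (3/7)
7. 1952.984ms @ 18/7 + 325.497ms (3/7)
8. 2278.481ms @ 3 + 1139.241ms (3/2)
9. 3417.722ms @ 9/2 + 569.62ms (3/4)
10. 3987.342ms @ 21/4 + 569.62ms (3/4)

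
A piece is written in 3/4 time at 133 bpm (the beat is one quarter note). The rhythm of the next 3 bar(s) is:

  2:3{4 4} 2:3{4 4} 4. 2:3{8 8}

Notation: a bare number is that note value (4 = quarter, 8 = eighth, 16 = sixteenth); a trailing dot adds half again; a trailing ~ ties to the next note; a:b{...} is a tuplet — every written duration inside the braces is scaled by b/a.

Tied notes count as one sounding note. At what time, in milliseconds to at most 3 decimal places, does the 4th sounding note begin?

note 4 onset = 9/2b = 2030.075ms

1. 0.0ms @ 0 + 676.692ms (3/2)
2. 676.692ms @ 3/2 + 676.692ms (3/2)
3. 1353.383ms @ 3 + 676.692ms (3/2)
4. 2030.075ms @ 9/2 + 676.692ms (3/2)
5. 2706.767ms @ 6 + 676.692ms (3/2)
6. 3383.459ms @ 15/2 + 338.346ms (3/4)
7. 3721.805ms @ 33/4 + 338.346ms (3/4)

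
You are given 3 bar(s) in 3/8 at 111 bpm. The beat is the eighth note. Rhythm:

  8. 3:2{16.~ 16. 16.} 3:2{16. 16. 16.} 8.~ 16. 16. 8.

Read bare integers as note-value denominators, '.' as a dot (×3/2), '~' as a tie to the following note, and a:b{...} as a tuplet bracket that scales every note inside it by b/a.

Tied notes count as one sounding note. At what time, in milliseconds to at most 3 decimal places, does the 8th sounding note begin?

note 8 onset = 27/4b = 3648.649ms

1. 0.0ms @ 0 + 810.811ms (3/2)
2. 810.811ms @ 3/2 + 540.541ms (1)
3. 1351.351ms @ 5/2 + 270.27ms (1/2)
4. 1621.622ms @ 3 + 270.27ms (1/2)
5. 1891.892ms @ 7/2 + 270.27ms (1/2)
6. 2162.162ms @ 4 + 270.27ms (1/2)
7. 2432.432ms @ 9/2 + 1216.216ms (9/4)
8. 3648.649ms @ 27/4 + 405.405ms (3/4)
9. 4054.054ms @ 15/2 + 810.811ms (3/2)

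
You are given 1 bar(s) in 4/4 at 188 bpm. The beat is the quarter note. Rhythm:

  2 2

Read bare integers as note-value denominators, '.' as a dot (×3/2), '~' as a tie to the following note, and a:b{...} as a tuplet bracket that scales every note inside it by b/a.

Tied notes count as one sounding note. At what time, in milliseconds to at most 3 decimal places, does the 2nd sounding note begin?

note 2 onset = 2b = 638.298ms

1. 0.0ms @ 0 + 638.298ms (2)
2. 638.298ms @ 2 + 638.298ms (2)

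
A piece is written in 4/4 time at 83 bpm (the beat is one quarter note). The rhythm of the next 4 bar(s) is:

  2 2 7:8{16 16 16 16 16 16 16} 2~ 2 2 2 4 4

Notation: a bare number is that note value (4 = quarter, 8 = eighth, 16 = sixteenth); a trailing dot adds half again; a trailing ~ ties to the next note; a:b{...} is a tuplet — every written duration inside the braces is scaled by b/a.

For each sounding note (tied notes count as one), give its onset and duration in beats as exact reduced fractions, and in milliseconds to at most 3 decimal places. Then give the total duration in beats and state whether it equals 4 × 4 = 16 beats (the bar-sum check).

1) 0.0ms=0b +1445.783ms=2b
2) 1445.783ms=2b +1445.783ms=2b
3) 2891.566ms=4b +206.54ms=2/7b
4) 3098.107ms=30/7b +206.54ms=2/7b
5) 3304.647ms=32/7b +206.54ms=2/7b
6) 3511.188ms=34/7b +206.54ms=2/7b
7) 3717.728ms=36/7b +206.54ms=2/7b
8) 3924.269ms=38/7b +206.54ms=2/7b
9) 4130.809ms=40/7b +206.54ms=2/7b
10) 4337.349ms=6b +2891.566ms=4b
11) 7228.916ms=10b +1445.783ms=2b
12) 8674.699ms=12b +1445.783ms=2b
13) 10120.482ms=14b +722.892ms=1b
14) 10843.373ms=15b +722.892ms=1b
Σ=16b of 16 (83bpm 4/4) — PASS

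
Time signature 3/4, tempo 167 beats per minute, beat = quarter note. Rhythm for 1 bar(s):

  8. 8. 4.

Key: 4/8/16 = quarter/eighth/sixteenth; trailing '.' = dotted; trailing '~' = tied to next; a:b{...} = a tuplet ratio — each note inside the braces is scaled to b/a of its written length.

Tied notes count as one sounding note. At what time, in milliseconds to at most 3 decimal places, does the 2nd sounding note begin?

1. 0.0ms @ 0 + 269.461ms (3/4)
2. 269.461ms @ 3/4 + 269.461ms (3/4)
3. 538.922ms @ 3/2 + 538.922ms (3/2)

note 2 onset = 3/4b = 269.461ms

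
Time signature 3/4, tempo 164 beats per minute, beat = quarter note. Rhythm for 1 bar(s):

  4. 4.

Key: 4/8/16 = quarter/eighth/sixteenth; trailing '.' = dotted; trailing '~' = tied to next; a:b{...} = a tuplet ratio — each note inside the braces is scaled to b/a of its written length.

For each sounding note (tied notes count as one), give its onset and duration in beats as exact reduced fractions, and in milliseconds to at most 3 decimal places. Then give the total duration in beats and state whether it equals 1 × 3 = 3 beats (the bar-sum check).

1) 0.0ms=0b +548.78ms=3/2b
2) 548.78ms=3/2b +548.78ms=3/2b
Σ=3b of 3 (164bpm 3/4) — PASS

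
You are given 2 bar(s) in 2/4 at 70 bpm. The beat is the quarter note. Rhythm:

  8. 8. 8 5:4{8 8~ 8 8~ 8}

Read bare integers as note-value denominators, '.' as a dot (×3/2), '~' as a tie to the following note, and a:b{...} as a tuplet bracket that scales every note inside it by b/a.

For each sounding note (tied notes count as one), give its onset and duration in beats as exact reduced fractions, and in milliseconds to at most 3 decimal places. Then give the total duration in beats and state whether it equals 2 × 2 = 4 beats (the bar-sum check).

1) 0.0ms=0b +642.857ms=3/4b
2) 642.857ms=3/4b +642.857ms=3/4b
3) 1285.714ms=3/2b +428.571ms=1/2b
4) 1714.286ms=2b +342.857ms=2/5b
5) 2057.143ms=12/5b +685.714ms=4/5b
6) 2742.857ms=16/5b +685.714ms=4/5b
Σ=4b of 4 (70bpm 2/4) — PASS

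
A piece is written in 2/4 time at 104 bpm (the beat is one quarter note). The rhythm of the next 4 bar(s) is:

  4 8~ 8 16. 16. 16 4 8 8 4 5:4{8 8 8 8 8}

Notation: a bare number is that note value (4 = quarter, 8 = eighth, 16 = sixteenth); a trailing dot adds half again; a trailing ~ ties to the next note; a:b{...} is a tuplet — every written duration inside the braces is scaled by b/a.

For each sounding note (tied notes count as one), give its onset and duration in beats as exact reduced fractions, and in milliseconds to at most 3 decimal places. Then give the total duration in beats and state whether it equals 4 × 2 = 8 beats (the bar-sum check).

1) 0.0ms=0b +576.923ms=1b
2) 576.923ms=1b +576.923ms=1b
3) 1153.846ms=2b +216.346ms=3/8b
4) 1370.192ms=19/8b +216.346ms=3/8b
5) 1586.538ms=11/4b +144.231ms=1/4b
6) 1730.769ms=3b +576.923ms=1b
7) 2307.692ms=4b +288.462ms=1/2b
8) 2596.154ms=9/2b +288.462ms=1/2b
9) 2884.615ms=5b +576.923ms=1b
10) 3461.538ms=6b +230.769ms=2/5b
11) 3692.308ms=32/5b +230.769ms=2/5b
12) 3923.077ms=34/5b +230.769ms=2/5b
13) 4153.846ms=36/5b +230.769ms=2/5b
14) 4384.615ms=38/5b +230.769ms=2/5b
Σ=8b of 8 (104bpm 2/4) — PASS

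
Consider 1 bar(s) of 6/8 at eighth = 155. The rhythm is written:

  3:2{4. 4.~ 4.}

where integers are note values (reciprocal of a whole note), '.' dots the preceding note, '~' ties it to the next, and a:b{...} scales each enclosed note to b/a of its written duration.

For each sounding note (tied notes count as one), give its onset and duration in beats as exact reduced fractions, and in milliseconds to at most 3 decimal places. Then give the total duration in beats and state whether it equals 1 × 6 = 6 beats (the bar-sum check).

1) 0.0ms=0b +774.194ms=2b
2) 774.194ms=2b +1548.387ms=4b
Σ=6b of 6 (155bpm 6/8) — PASS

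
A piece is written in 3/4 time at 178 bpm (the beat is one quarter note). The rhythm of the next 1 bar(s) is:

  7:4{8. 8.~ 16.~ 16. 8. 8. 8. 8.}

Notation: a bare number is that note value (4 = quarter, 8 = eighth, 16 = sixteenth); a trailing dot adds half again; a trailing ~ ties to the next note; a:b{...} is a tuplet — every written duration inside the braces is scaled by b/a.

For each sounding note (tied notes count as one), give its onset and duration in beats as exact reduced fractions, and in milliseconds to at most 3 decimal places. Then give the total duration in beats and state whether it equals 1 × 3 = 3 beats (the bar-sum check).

1) 0.0ms=0b +144.462ms=3/7b
2) 144.462ms=3/7b +288.925ms=6/7b
3) 433.387ms=9/7b +144.462ms=3/7b
4) 577.849ms=12/7b +144.462ms=3/7b
5) 722.311ms=15/7b +144.462ms=3/7b
6) 866.774ms=18/7b +144.462ms=3/7b
Σ=3b of 3 (178bpm 3/4) — PASS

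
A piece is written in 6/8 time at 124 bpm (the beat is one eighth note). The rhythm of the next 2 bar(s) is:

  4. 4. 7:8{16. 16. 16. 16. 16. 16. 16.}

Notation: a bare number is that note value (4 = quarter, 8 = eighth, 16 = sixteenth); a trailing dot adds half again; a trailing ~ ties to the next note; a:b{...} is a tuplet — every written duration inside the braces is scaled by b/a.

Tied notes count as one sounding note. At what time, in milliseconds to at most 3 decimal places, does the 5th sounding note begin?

note 5 onset = 54/7b = 3732.719ms

1. 0.0ms @ 0 + 1451.613ms (3)
2. 1451.613ms @ 3 + 1451.613ms (3)
3. 2903.226ms @ 6 + 414.747ms (6/7)
4. 3317.972ms @ 48/7 + 414.747ms (6/7)
5. 3732.719ms @ 54/7 + 414.747ms (6/7)
6. 4147.465ms @ 60/7 + 414.747ms (6/7)
7. 4562.212ms @ 66/7 + 414.747ms (6/7)
8. 4976.959ms @ 72/7 + 414.747ms (6/7)
9. 5391.705ms @ 78/7 + 414.747ms (6/7)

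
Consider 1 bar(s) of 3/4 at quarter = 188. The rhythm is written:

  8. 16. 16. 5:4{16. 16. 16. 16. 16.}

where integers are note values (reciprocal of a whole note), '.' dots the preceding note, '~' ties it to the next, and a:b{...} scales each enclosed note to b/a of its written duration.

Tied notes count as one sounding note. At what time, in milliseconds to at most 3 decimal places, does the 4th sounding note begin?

note 4 onset = 3/2b = 478.723ms

1. 0.0ms @ 0 + 239.362ms (3/4)
2. 239.362ms @ 3/4 + 119.681ms (3/8)
3. 359.043ms @ 9/8 + 119.681ms (3/8)
4. 478.723ms @ 3/2 + 95.745ms (3/10)
5. 574.468ms @ 9/5 + 95.745ms (3/10)
6. 670.213ms @ 21/10 + 95.745ms (3/10)
7. 765.957ms @ 12/5 + 95.745ms (3/10)
8. 861.702ms @ 27/10 + 95.745ms (3/10)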